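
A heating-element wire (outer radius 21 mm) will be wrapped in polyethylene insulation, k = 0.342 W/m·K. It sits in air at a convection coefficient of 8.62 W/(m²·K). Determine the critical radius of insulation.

For a cylinder r_cr = k/h = 0.342/8.62
r_cr = 39.7 mm; since the bare radius (21 mm) is below r_cr, adding a thin layer of insulation will *increase* heat loss.

r_cr ≈ 39.7 mm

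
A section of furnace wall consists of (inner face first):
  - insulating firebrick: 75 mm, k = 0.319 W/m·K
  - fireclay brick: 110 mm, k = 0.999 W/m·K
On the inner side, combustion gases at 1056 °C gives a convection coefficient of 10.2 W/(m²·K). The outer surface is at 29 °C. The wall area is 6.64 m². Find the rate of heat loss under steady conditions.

Series thermal resistances:
R_inner film = 1/(h_i·A) = 1/(10.2×6.64) = 0.01476 K/W
R_insulating firebrick = L/(kA) = 0.075/(0.319×6.64) = 0.03541 K/W
R_fireclay brick = L/(kA) = 0.11/(0.999×6.64) = 0.01658 K/W
R_total = 0.06676 K/W
Q = ΔT / R_total = 1027 / 0.06676

Q ≈ 15400 W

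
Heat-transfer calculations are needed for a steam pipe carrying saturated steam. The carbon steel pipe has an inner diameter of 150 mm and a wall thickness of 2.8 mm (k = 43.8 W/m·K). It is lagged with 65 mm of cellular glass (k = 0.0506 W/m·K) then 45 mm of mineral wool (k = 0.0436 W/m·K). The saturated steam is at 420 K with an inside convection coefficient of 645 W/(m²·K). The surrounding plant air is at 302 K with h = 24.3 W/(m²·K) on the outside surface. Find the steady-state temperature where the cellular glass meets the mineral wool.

Per-layer cylindrical resistances, series-summed:
R_inner film = 1/(h_i·2πr₁L) = 1/(645×2π×0.075×1) = 0.00329 K/W
R_carbon steel pipe wall = ln(77.8/75)/(2π×43.8×1) = 1.332×10^-4 K/W
R_cellular glass = ln(142.8/77.8)/(2π×0.0506×1) = 1.91 K/W
R_mineral wool = ln(187.8/142.8)/(2π×0.0436×1) = 0.9999 K/W
R_outer film = 1/(h_o·2πr_oL) = 1/(24.3×2π×0.1878×1) = 0.03488 K/W
R_total = 2.948 K/W
Q = ΔT/R_total = 118/2.948
Q = 40 W/m
T_interface = T_inner − Q·ΣR(inner→interface) = 420 − 40×1.914

T ≈ 343 K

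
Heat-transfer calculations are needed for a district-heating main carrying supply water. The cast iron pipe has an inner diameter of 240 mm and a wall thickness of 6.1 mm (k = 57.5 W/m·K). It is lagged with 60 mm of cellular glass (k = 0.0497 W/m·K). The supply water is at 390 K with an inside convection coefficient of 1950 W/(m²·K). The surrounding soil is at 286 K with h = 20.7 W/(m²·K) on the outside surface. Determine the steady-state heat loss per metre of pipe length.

q′ ≈ 80.7 W/m

Cylindrical conduction, so R = ln(r₂/r₁)/(2πkL) per layer, in series:
R_inner film = 1/(h_i·2πr₁L) = 1/(1950×2π×0.12×1) = 6.801×10^-4 K/W
R_cast iron pipe wall = ln(126.1/120)/(2π×57.5×1) = 1.372×10^-4 K/W
R_cellular glass = ln(186.1/126.1)/(2π×0.0497×1) = 1.246 K/W
R_outer film = 1/(h_o·2πr_oL) = 1/(20.7×2π×0.1861×1) = 0.04131 K/W
R_total = 1.289 K/W
Q = ΔT/R_total = 104/1.289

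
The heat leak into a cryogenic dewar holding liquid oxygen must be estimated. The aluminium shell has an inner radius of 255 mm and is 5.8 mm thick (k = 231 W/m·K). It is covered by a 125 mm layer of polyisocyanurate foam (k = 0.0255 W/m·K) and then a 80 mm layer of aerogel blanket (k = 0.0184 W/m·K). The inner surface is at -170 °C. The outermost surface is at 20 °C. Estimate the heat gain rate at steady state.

Radial (spherical) resistances in series:
R_aluminium shell = (1/0.255 − 1/0.2608)/(4π×231) = 3.004×10^-5 K/W
R_polyisocyanurate foam = (1/0.2608 − 1/0.3858)/(4π×0.0255) = 3.877 K/W
R_aerogel blanket = (1/0.3858 − 1/0.4658)/(4π×0.0184) = 1.925 K/W
R_total = 5.802 K/W
Q = ΔT/R_total = 190/5.802

Q ≈ 32.7 W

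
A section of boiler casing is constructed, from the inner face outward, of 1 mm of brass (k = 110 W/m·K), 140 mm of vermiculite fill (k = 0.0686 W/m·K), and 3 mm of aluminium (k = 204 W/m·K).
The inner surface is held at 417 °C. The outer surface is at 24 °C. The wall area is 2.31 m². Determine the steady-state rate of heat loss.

Model the wall as resistances in series:
R_brass = L/(kA) = 0.001/(110×2.31) = 3.935×10^-6 K/W
R_vermiculite fill = L/(kA) = 0.14/(0.0686×2.31) = 0.8835 K/W
R_aluminium = L/(kA) = 0.003/(204×2.31) = 6.366×10^-6 K/W
R_total = 0.8835 K/W
Q = ΔT / R_total = 393 / 0.8835

Q ≈ 445 W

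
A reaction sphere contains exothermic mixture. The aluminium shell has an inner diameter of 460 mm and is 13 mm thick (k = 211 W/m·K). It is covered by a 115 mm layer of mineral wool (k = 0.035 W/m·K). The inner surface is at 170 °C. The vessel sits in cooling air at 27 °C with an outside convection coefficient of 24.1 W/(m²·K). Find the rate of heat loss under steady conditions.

Each spherical layer contributes R = (1/r_i − 1/r_o)/(4πk):
R_aluminium shell = (1/0.23 − 1/0.243)/(4π×211) = 8.772×10^-5 K/W
R_mineral wool = (1/0.243 − 1/0.358)/(4π×0.035) = 3.006 K/W
R_outer film = 1/(h·4πr_o²) = 1/(24.1×4π×0.358²) = 0.02576 K/W
R_total = 3.031 K/W
Q = ΔT/R_total = 143/3.031

Q ≈ 47.2 W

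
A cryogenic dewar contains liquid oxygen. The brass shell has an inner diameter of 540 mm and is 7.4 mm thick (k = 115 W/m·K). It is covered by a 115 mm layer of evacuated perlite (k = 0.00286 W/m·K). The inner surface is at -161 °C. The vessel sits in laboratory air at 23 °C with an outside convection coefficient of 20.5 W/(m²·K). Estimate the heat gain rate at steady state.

Radial (spherical) resistances in series:
R_brass shell = (1/0.27 − 1/0.2774)/(4π×115) = 6.837×10^-5 K/W
R_evacuated perlite = (1/0.2774 − 1/0.3924)/(4π×0.00286) = 29.4 K/W
R_outer film = 1/(h·4πr_o²) = 1/(20.5×4π×0.3924²) = 0.02521 K/W
R_total = 29.42 K/W
Q = ΔT/R_total = 184/29.42

Q ≈ 6.25 W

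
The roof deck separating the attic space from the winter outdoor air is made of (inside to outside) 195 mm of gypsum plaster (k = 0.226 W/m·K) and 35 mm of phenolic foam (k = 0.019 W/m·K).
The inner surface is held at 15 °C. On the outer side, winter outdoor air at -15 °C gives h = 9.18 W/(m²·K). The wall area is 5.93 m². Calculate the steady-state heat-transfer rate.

Treating each layer as a thermal resistance in series:
R_gypsum plaster = L/(kA) = 0.195/(0.226×5.93) = 0.1455 K/W
R_phenolic foam = L/(kA) = 0.035/(0.019×5.93) = 0.3106 K/W
R_outer film = 1/(h_o·A) = 1/(9.18×5.93) = 0.01837 K/W
R_total = 0.4745 K/W
Q = ΔT / R_total = 30 / 0.4745

Q ≈ 63.2 W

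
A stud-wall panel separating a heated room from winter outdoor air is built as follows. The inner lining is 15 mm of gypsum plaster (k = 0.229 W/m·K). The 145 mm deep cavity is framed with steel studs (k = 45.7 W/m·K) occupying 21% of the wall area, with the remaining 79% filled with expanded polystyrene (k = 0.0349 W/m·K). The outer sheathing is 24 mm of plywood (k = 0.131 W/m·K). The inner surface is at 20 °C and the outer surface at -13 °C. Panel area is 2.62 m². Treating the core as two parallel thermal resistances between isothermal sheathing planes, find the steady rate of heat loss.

Q ≈ 328 W

Sheathing layers in series; stud and cavity paths in parallel between them.
R_inner = 0.015/(0.229×2.62) = 0.025 K/W
R_stud  = 0.145/(45.7×0.21×2.62) = 0.005767 K/W
R_cav   = 0.145/(0.0349×0.79×2.62) = 2.007 K/W
1/R_core = 1/R_stud + 1/R_cav → R_core = 0.00575 K/W
R_outer = 0.024/(0.131×2.62) = 0.06993 K/W
R_total = 0.1007 K/W
Q = ΔT/R_total = 33/0.1007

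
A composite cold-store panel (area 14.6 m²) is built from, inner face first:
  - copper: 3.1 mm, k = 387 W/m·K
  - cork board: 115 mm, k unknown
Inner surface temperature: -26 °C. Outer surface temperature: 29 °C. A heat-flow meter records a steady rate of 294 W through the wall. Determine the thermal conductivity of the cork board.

Thermal resistances in series:
R_copper = L/(kA) = 0.0031/(387×14.6) = 5.487×10^-7 K/W
Sum of known resistances R_other = 5.487×10^-7 K/W
Total R = ΔT/Q = 55/294 = 0.1871 K/W
R_cork board = R_total − R_other = 0.1871 K/W
k = L/(R·A) = 0.115/(0.1871×14.6)

k ≈ 0.0421 W/(m·K)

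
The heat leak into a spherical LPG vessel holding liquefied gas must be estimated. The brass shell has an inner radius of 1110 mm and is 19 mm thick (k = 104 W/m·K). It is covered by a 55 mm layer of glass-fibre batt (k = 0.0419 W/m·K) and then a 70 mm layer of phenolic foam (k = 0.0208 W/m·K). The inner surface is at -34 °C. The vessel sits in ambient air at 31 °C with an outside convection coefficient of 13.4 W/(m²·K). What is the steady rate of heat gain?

Q ≈ 248 W

Radial (spherical) resistances in series:
R_brass shell = (1/1.11 − 1/1.129)/(4π×104) = 1.16×10^-5 K/W
R_glass-fibre batt = (1/1.129 − 1/1.184)/(4π×0.0419) = 0.07814 K/W
R_phenolic foam = (1/1.184 − 1/1.254)/(4π×0.0208) = 0.1804 K/W
R_outer film = 1/(h·4πr_o²) = 1/(13.4×4π×1.254²) = 0.003777 K/W
R_total = 0.2623 K/W
Q = ΔT/R_total = 65/0.2623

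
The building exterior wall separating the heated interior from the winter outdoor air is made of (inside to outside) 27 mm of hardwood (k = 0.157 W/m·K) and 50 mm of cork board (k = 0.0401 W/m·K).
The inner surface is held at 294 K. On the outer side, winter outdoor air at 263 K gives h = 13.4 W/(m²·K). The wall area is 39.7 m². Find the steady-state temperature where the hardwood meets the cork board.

Series thermal resistances:
R_hardwood = L/(kA) = 0.027/(0.157×39.7) = 0.004332 K/W
R_cork board = L/(kA) = 0.05/(0.0401×39.7) = 0.03141 K/W
R_outer film = 1/(h_o·A) = 1/(13.4×39.7) = 0.00188 K/W
R_total = 0.03762 K/W;  Q = ΔT/R_total = 31/0.03762 = 824 W
T_interface = T_inner − Q·ΣR(inner→interface) = 294 − 824×0.004332

T ≈ 290 K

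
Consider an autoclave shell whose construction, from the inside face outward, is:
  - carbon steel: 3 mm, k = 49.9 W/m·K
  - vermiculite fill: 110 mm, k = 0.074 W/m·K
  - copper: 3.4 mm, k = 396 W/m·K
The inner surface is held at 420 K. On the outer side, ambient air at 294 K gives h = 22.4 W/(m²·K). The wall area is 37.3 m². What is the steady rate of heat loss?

Q ≈ 3070 W

Using the resistance-network approach (series):
R_carbon steel = L/(kA) = 0.003/(49.9×37.3) = 1.612×10^-6 K/W
R_vermiculite fill = L/(kA) = 0.11/(0.074×37.3) = 0.03985 K/W
R_copper = L/(kA) = 0.0034/(396×37.3) = 2.302×10^-7 K/W
R_outer film = 1/(h_o·A) = 1/(22.4×37.3) = 0.001197 K/W
R_total = 0.04105 K/W
Q = ΔT / R_total = 126 / 0.04105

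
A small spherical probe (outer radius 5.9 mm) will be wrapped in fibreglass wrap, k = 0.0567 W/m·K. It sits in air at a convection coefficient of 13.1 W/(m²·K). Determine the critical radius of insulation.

For a sphere r_cr = 2k/h = 2×0.0567/13.1
r_cr = 8.66 mm; since the bare radius (5.9 mm) is below r_cr, adding a thin layer of insulation will *increase* heat loss.

r_cr ≈ 8.66 mm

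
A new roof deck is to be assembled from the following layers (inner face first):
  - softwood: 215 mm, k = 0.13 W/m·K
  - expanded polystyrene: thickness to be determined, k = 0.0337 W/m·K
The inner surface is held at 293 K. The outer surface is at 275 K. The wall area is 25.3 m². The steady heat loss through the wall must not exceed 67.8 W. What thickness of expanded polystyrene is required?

L ≈ 171 mm

Series thermal resistances:
R_softwood = L/(kA) = 0.215/(0.13×25.3) = 0.06537 K/W
Sum of the known resistances R_other = 0.06537 K/W
Required total resistance R_tot = ΔT/Q_allow = 18/67.8 = 0.2655 K/W
R_expanded polystyrene = R_tot − R_other = 0.2001 K/W
L = R·k·A = 0.2001×0.0337×25.3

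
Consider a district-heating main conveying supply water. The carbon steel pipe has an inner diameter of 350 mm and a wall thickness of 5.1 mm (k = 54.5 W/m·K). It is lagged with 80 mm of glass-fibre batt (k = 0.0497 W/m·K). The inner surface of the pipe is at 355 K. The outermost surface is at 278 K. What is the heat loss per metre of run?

For a radial system each layer contributes R = ln(r_out/r_in)/(2πkL); films add R = 1/(hA).
R_carbon steel pipe wall = ln(180.1/175)/(2π×54.5×1) = 8.389×10^-5 K/W
R_glass-fibre batt = ln(260.1/180.1)/(2π×0.0497×1) = 1.177 K/W
R_total = 1.177 K/W
Q = ΔT/R_total = 77/1.177

q′ ≈ 65.4 W/m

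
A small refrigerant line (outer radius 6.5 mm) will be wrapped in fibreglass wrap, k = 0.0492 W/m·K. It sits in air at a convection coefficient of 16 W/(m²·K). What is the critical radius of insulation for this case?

r_cr ≈ 3.08 mm

For a cylinder r_cr = k/h = 0.0492/16
r_cr = 3.08 mm; since the bare radius (6.5 mm) is above r_cr, any added insulation will reduce heat loss.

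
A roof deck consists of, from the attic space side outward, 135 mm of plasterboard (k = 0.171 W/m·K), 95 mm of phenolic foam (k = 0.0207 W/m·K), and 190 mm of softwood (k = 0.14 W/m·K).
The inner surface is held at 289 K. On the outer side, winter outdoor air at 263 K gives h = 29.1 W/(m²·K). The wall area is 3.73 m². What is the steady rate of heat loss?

Series thermal resistances:
R_plasterboard = L/(kA) = 0.135/(0.171×3.73) = 0.2117 K/W
R_phenolic foam = L/(kA) = 0.095/(0.0207×3.73) = 1.23 K/W
R_softwood = L/(kA) = 0.19/(0.14×3.73) = 0.3638 K/W
R_outer film = 1/(h_o·A) = 1/(29.1×3.73) = 0.009213 K/W
R_total = 1.815 K/W
Q = ΔT / R_total = 26 / 1.815

Q ≈ 14.3 W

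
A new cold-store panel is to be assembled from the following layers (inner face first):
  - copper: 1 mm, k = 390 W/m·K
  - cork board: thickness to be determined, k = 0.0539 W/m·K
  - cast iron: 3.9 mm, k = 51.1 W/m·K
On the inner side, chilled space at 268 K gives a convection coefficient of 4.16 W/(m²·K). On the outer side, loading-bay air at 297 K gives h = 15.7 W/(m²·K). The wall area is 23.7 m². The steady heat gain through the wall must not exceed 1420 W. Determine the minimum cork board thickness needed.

Series thermal resistances:
R_inner film = 1/(h_i·A) = 1/(4.16×23.7) = 0.01014 K/W
R_copper = L/(kA) = 0.001/(390×23.7) = 1.082×10^-7 K/W
R_cast iron = L/(kA) = 0.0039/(51.1×23.7) = 3.22×10^-6 K/W
R_outer film = 1/(h_o·A) = 1/(15.7×23.7) = 0.002688 K/W
Sum of the known resistances R_other = 0.01283 K/W
Required total resistance R_tot = ΔT/Q_allow = 29/1420 = 0.02042 K/W
R_cork board = R_tot − R_other = 0.007589 K/W
L = R·k·A = 0.007589×0.0539×23.7

L ≈ 9.69 mm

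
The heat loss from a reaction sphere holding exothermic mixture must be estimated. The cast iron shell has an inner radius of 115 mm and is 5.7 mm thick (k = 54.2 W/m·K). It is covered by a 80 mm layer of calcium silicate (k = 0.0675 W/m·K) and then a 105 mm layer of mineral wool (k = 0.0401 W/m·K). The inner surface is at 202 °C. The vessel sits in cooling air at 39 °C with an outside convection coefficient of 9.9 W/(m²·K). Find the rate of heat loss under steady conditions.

Q ≈ 22.1 W

For a spherical shell R = (1/r₁ − 1/r₂)/(4πk); film R = 1/(h·4πr²). In series:
R_cast iron shell = (1/0.115 − 1/0.1207)/(4π×54.2) = 6.029×10^-4 K/W
R_calcium silicate = (1/0.1207 − 1/0.2007)/(4π×0.0675) = 3.893 K/W
R_mineral wool = (1/0.2007 − 1/0.3057)/(4π×0.0401) = 3.396 K/W
R_outer film = 1/(h·4πr_o²) = 1/(9.9×4π×0.3057²) = 0.08601 K/W
R_total = 7.376 K/W
Q = ΔT/R_total = 163/7.376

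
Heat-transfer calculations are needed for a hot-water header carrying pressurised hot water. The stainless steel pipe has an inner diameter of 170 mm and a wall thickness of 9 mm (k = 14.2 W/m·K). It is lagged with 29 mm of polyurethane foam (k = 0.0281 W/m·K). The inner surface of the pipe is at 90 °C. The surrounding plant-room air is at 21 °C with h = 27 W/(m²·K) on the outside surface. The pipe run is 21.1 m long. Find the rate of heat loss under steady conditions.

Q ≈ 926 W

Per-layer cylindrical resistances, series-summed:
R_stainless steel pipe wall = ln(94/85)/(2π×14.2×21.1) = 5.346×10^-5 K/W
R_polyurethane foam = ln(123/94)/(2π×0.0281×21.1) = 0.07218 K/W
R_outer film = 1/(h_o·2πr_oL) = 1/(27×2π×0.123×21.1) = 0.002271 K/W
R_total = 0.0745 K/W
Q = ΔT/R_total = 69/0.0745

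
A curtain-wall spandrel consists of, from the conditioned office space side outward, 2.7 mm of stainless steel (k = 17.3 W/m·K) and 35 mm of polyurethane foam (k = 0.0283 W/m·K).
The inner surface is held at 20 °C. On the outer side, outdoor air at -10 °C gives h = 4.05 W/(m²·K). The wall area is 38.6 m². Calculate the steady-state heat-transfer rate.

Treating each layer as a thermal resistance in series:
R_stainless steel = L/(kA) = 0.0027/(17.3×38.6) = 4.043×10^-6 K/W
R_polyurethane foam = L/(kA) = 0.035/(0.0283×38.6) = 0.03204 K/W
R_outer film = 1/(h_o·A) = 1/(4.05×38.6) = 0.006397 K/W
R_total = 0.03844 K/W
Q = ΔT / R_total = 30 / 0.03844

Q ≈ 780 W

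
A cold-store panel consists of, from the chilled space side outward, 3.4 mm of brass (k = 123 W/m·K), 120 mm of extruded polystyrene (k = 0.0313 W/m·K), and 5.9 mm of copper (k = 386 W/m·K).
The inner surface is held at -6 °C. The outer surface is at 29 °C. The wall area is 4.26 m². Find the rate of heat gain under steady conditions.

Treating each layer as a thermal resistance in series:
R_brass = L/(kA) = 0.0034/(123×4.26) = 6.489×10^-6 K/W
R_extruded polystyrene = L/(kA) = 0.12/(0.0313×4.26) = 0.9 K/W
R_copper = L/(kA) = 0.0059/(386×4.26) = 3.588×10^-6 K/W
R_total = 0.9 K/W
Q = ΔT / R_total = 35 / 0.9

Q ≈ 38.9 W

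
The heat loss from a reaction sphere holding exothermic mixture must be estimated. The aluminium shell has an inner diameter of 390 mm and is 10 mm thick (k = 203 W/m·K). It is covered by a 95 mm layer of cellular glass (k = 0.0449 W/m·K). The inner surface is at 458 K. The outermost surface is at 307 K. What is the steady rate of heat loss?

Q ≈ 55.2 W

Each spherical layer contributes R = (1/r_i − 1/r_o)/(4πk):
R_aluminium shell = (1/0.195 − 1/0.205)/(4π×203) = 9.806×10^-5 K/W
R_cellular glass = (1/0.205 − 1/0.3)/(4π×0.0449) = 2.738 K/W
R_total = 2.738 K/W
Q = ΔT/R_total = 151/2.738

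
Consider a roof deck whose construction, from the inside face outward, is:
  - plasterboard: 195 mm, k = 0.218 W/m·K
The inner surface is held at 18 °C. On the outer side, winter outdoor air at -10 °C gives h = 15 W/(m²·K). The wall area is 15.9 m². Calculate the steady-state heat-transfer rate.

Q ≈ 463 W

Treating each layer as a thermal resistance in series:
R_plasterboard = L/(kA) = 0.195/(0.218×15.9) = 0.05626 K/W
R_outer film = 1/(h_o·A) = 1/(15×15.9) = 0.004193 K/W
R_total = 0.06045 K/W
Q = ΔT / R_total = 28 / 0.06045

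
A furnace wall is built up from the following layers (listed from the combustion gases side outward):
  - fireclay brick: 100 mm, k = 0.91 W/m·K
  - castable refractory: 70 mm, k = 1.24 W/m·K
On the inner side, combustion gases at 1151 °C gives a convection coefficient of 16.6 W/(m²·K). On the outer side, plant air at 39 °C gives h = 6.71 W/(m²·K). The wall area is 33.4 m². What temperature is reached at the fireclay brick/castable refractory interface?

T ≈ 647 °C

Treating each layer as a thermal resistance in series:
R_inner film = 1/(h_i·A) = 1/(16.6×33.4) = 0.001804 K/W
R_fireclay brick = L/(kA) = 0.1/(0.91×33.4) = 0.00329 K/W
R_castable refractory = L/(kA) = 0.07/(1.24×33.4) = 0.00169 K/W
R_outer film = 1/(h_o·A) = 1/(6.71×33.4) = 0.004462 K/W
R_total = 0.01125 K/W;  Q = ΔT/R_total = 1112/0.01125 = 98880 W
T_interface = T_inner − Q·ΣR(inner→interface) = 1151 − 98900×0.005094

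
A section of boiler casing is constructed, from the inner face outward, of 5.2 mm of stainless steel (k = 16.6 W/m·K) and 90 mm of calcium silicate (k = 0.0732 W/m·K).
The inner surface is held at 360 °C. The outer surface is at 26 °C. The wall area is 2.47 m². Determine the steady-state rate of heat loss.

Q ≈ 671 W

Thermal resistances in series:
R_stainless steel = L/(kA) = 0.0052/(16.6×2.47) = 1.268×10^-4 K/W
R_calcium silicate = L/(kA) = 0.09/(0.0732×2.47) = 0.4978 K/W
R_total = 0.4979 K/W
Q = ΔT / R_total = 334 / 0.4979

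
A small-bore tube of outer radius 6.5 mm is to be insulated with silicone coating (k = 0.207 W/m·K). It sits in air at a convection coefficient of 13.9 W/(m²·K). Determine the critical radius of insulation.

r_cr ≈ 14.9 mm

For a cylinder r_cr = k/h = 0.207/13.9
r_cr = 14.9 mm; since the bare radius (6.5 mm) is below r_cr, adding a thin layer of insulation will *increase* heat loss.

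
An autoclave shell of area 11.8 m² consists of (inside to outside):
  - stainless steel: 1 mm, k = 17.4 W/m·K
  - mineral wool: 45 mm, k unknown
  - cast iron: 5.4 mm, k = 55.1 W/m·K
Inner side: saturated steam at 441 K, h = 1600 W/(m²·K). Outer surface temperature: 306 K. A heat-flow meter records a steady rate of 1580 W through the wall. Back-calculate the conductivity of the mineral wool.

k ≈ 0.0447 W/(m·K)

Series thermal resistances:
R_inner film = 1/(h_i·A) = 1/(1600×11.8) = 5.297×10^-5 K/W
R_stainless steel = L/(kA) = 0.001/(17.4×11.8) = 4.87×10^-6 K/W
R_cast iron = L/(kA) = 0.0054/(55.1×11.8) = 8.305×10^-6 K/W
Sum of known resistances R_other = 6.614×10^-5 K/W
Total R = ΔT/Q = 135/1580 = 0.08544 K/W
R_mineral wool = R_total − R_other = 0.08538 K/W
k = L/(R·A) = 0.045/(0.08538×11.8)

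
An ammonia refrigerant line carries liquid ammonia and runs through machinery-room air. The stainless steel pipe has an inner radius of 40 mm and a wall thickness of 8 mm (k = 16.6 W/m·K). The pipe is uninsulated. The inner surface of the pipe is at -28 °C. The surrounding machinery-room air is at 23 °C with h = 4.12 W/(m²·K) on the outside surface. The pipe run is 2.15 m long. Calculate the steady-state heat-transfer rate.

Treating each annulus and film as a series resistance:
R_stainless steel pipe wall = ln(48/40)/(2π×16.6×2.15) = 8.13×10^-4 K/W
R_outer film = 1/(h_o·2πr_oL) = 1/(4.12×2π×0.048×2.15) = 0.3743 K/W
R_total = 0.3751 K/W
Q = ΔT/R_total = 51/0.3751

Q ≈ 136 W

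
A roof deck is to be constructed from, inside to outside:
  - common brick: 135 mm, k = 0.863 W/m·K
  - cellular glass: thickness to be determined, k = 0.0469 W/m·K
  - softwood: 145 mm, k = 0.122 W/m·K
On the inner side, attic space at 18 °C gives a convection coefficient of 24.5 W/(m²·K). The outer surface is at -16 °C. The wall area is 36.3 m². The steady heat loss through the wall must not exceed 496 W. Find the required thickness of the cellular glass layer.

L ≈ 51.7 mm

Model the wall as resistances in series:
R_inner film = 1/(h_i·A) = 1/(24.5×36.3) = 0.001124 K/W
R_common brick = L/(kA) = 0.135/(0.863×36.3) = 0.004309 K/W
R_softwood = L/(kA) = 0.145/(0.122×36.3) = 0.03274 K/W
Sum of the known resistances R_other = 0.03818 K/W
Required total resistance R_tot = ΔT/Q_allow = 34/496 = 0.06855 K/W
R_cellular glass = R_tot − R_other = 0.03037 K/W
L = R·k·A = 0.03037×0.0469×36.3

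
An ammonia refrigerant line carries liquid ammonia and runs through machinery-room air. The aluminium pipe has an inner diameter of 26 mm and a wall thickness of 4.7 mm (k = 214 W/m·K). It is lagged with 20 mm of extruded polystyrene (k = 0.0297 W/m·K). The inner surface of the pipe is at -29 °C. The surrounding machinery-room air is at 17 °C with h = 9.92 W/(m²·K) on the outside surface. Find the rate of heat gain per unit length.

Per-layer cylindrical resistances, series-summed:
R_aluminium pipe wall = ln(17.7/13)/(2π×214×1) = 2.295×10^-4 K/W
R_extruded polystyrene = ln(37.7/17.7)/(2π×0.0297×1) = 4.052 K/W
R_outer film = 1/(h_o·2πr_oL) = 1/(9.92×2π×0.0377×1) = 0.4256 K/W
R_total = 4.478 K/W
Q = ΔT/R_total = 46/4.478

q′ ≈ 10.3 W/m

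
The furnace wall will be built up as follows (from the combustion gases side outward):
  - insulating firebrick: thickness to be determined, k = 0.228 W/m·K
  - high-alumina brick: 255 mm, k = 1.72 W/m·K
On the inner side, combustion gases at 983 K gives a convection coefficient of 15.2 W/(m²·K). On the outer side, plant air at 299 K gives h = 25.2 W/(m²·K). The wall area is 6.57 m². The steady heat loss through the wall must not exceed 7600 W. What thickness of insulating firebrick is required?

Thermal resistances in series:
R_inner film = 1/(h_i·A) = 1/(15.2×6.57) = 0.01001 K/W
R_high-alumina brick = L/(kA) = 0.255/(1.72×6.57) = 0.02257 K/W
R_outer film = 1/(h_o·A) = 1/(25.2×6.57) = 0.00604 K/W
Sum of the known resistances R_other = 0.03862 K/W
Required total resistance R_tot = ΔT/Q_allow = 684/7600 = 0.09 K/W
R_insulating firebrick = R_tot − R_other = 0.05138 K/W
L = R·k·A = 0.05138×0.228×6.57

L ≈ 77 mm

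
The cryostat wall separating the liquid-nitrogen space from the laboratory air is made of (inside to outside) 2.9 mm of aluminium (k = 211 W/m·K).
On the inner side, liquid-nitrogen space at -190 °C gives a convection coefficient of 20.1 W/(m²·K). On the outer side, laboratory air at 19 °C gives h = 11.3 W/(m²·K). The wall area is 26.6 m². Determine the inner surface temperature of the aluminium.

T ≈ -115 °C

Series thermal resistances:
R_inner film = 1/(h_i·A) = 1/(20.1×26.6) = 0.00187 K/W
R_aluminium = L/(kA) = 0.0029/(211×26.6) = 5.167×10^-7 K/W
R_outer film = 1/(h_o·A) = 1/(11.3×26.6) = 0.003327 K/W
R_total = 0.005198 K/W;  Q = ΔT/R_total = 209/0.005198 = 40210 W
T_interface = T_inner + Q·ΣR(inner→interface) = -190 + 40200×0.00187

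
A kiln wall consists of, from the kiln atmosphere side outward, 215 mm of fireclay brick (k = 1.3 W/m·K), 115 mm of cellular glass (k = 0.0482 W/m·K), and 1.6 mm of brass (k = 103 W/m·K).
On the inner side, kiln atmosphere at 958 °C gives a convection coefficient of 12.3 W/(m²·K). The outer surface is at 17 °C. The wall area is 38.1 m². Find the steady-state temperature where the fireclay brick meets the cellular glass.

Series thermal resistances:
R_inner film = 1/(h_i·A) = 1/(12.3×38.1) = 0.002134 K/W
R_fireclay brick = L/(kA) = 0.215/(1.3×38.1) = 0.004341 K/W
R_cellular glass = L/(kA) = 0.115/(0.0482×38.1) = 0.06262 K/W
R_brass = L/(kA) = 0.0016/(103×38.1) = 4.077×10^-7 K/W
R_total = 0.0691 K/W;  Q = ΔT/R_total = 941/0.0691 = 13620 W
T_interface = T_inner − Q·ΣR(inner→interface) = 958 − 13600×0.006475

T ≈ 870 °C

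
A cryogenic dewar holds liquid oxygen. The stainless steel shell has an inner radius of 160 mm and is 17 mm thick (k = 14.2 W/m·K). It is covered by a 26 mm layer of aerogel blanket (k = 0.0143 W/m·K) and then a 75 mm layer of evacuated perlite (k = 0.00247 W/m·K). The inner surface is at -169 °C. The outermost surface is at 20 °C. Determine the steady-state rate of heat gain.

Spherical conduction: R = (1/r_in − 1/r_out)/(4πk) per layer; series-sum.
R_stainless steel shell = (1/0.16 − 1/0.177)/(4π×14.2) = 0.003364 K/W
R_aerogel blanket = (1/0.177 − 1/0.203)/(4π×0.0143) = 4.027 K/W
R_evacuated perlite = (1/0.203 − 1/0.278)/(4π×0.00247) = 42.82 K/W
R_total = 46.85 K/W
Q = ΔT/R_total = 189/46.85

Q ≈ 4.03 W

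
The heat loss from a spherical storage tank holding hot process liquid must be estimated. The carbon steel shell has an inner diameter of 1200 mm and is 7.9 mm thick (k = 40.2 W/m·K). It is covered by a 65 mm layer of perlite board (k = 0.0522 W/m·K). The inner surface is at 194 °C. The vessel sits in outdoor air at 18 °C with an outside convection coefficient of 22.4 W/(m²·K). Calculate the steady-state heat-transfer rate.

Spherical conduction: R = (1/r_in − 1/r_out)/(4πk) per layer; series-sum.
R_carbon steel shell = (1/0.6 − 1/0.6079)/(4π×40.2) = 4.288×10^-5 K/W
R_perlite board = (1/0.6079 − 1/0.6729)/(4π×0.0522) = 0.2422 K/W
R_outer film = 1/(h·4πr_o²) = 1/(22.4×4π×0.6729²) = 0.007846 K/W
R_total = 0.2501 K/W
Q = ΔT/R_total = 176/0.2501

Q ≈ 704 W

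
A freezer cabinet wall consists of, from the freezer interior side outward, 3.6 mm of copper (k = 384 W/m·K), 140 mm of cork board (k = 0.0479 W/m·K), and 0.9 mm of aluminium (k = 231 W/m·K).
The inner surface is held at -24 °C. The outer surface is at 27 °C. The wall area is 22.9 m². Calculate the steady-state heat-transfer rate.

Series thermal resistances:
R_copper = L/(kA) = 0.0036/(384×22.9) = 4.094×10^-7 K/W
R_cork board = L/(kA) = 0.14/(0.0479×22.9) = 0.1276 K/W
R_aluminium = L/(kA) = 0.0009/(231×22.9) = 1.701×10^-7 K/W
R_total = 0.1276 K/W
Q = ΔT / R_total = 51 / 0.1276

Q ≈ 400 W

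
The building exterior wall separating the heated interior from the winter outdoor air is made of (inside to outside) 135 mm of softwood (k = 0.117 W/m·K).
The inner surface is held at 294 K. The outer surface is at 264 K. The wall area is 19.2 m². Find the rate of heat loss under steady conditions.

Treating each layer as a thermal resistance in series:
R_softwood = L/(kA) = 0.135/(0.117×19.2) = 0.0601 K/W
R_total = 0.0601 K/W
Q = ΔT / R_total = 30 / 0.0601

Q ≈ 499 W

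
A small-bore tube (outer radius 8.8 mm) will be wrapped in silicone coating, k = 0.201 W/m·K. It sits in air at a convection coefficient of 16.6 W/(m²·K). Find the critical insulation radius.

For a cylinder r_cr = k/h = 0.201/16.6
r_cr = 12.1 mm; since the bare radius (8.8 mm) is below r_cr, adding a thin layer of insulation will *increase* heat loss.

r_cr ≈ 12.1 mm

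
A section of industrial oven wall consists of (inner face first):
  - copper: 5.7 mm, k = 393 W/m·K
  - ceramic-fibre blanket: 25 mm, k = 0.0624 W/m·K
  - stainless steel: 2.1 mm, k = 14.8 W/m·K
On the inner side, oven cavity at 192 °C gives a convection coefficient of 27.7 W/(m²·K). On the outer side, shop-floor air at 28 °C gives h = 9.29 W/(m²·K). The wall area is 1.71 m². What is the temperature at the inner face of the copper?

Thermal resistances in series:
R_inner film = 1/(h_i·A) = 1/(27.7×1.71) = 0.02111 K/W
R_copper = L/(kA) = 0.0057/(393×1.71) = 8.482×10^-6 K/W
R_ceramic-fibre blanket = L/(kA) = 0.025/(0.0624×1.71) = 0.2343 K/W
R_stainless steel = L/(kA) = 0.0021/(14.8×1.71) = 8.298×10^-5 K/W
R_outer film = 1/(h_o·A) = 1/(9.29×1.71) = 0.06295 K/W
R_total = 0.3184 K/W;  Q = ΔT/R_total = 164/0.3184 = 515 W
T_interface = T_inner − Q·ΣR(inner→interface) = 192 − 515×0.02111

T ≈ 181 °C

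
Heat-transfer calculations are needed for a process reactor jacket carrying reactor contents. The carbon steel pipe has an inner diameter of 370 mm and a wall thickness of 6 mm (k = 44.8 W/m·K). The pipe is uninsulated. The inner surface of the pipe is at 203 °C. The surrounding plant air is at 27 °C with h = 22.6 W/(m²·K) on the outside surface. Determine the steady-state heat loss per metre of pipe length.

Cylindrical conduction, so R = ln(r₂/r₁)/(2πkL) per layer, in series:
R_carbon steel pipe wall = ln(191/185)/(2π×44.8×1) = 1.134×10^-4 K/W
R_outer film = 1/(h_o·2πr_oL) = 1/(22.6×2π×0.191×1) = 0.03687 K/W
R_total = 0.03698 K/W
Q = ΔT/R_total = 176/0.03698

q′ ≈ 4760 W/m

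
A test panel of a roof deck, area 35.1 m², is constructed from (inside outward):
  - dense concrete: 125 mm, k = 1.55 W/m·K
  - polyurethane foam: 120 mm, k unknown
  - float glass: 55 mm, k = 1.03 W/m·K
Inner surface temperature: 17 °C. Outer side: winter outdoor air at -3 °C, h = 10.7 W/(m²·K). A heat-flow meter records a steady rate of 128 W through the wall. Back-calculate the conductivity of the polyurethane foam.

k ≈ 0.0228 W/(m·K)

Series thermal resistances:
R_dense concrete = L/(kA) = 0.125/(1.55×35.1) = 0.002298 K/W
R_float glass = L/(kA) = 0.055/(1.03×35.1) = 0.001521 K/W
R_outer film = 1/(h_o·A) = 1/(10.7×35.1) = 0.002663 K/W
Sum of known resistances R_other = 0.006482 K/W
Total R = ΔT/Q = 20/128 = 0.1562 K/W
R_polyurethane foam = R_total − R_other = 0.1498 K/W
k = L/(R·A) = 0.12/(0.1498×35.1)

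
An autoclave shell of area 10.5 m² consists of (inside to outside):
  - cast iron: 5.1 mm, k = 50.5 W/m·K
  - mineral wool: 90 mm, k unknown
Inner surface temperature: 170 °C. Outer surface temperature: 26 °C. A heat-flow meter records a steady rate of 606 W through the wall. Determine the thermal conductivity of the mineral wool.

Using the resistance-network approach (series):
R_cast iron = L/(kA) = 0.0051/(50.5×10.5) = 9.618×10^-6 K/W
Sum of known resistances R_other = 9.618×10^-6 K/W
Total R = ΔT/Q = 144/606 = 0.2376 K/W
R_mineral wool = R_total − R_other = 0.2376 K/W
k = L/(R·A) = 0.09/(0.2376×10.5)

k ≈ 0.0361 W/(m·K)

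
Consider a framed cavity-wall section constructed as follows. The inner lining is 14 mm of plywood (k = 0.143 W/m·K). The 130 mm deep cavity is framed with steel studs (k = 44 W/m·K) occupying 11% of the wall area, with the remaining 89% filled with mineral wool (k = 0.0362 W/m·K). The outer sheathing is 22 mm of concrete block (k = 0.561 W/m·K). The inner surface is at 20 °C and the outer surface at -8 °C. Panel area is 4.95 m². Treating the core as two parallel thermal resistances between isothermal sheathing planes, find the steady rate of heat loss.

Q ≈ 846 W

Sheathing layers in series; stud and cavity paths in parallel between them.
R_inner = 0.014/(0.143×4.95) = 0.01978 K/W
R_stud  = 0.13/(44×0.11×4.95) = 0.005426 K/W
R_cav   = 0.13/(0.0362×0.89×4.95) = 0.8152 K/W
1/R_core = 1/R_stud + 1/R_cav → R_core = 0.00539 K/W
R_outer = 0.022/(0.561×4.95) = 0.007922 K/W
R_total = 0.03309 K/W
Q = ΔT/R_total = 28/0.03309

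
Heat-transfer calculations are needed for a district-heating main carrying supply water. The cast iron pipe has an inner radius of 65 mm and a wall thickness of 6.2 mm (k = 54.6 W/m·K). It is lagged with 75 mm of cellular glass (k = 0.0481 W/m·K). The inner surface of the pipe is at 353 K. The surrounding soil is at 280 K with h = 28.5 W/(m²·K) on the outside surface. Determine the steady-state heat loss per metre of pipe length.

q′ ≈ 30.2 W/m

Radial resistances (cylindrical: R_cond = ln(r_o/r_i)/(2πkL), R_conv = 1/(h·2πrL)):
R_cast iron pipe wall = ln(71.2/65)/(2π×54.6×1) = 2.656×10^-4 K/W
R_cellular glass = ln(146.2/71.2)/(2π×0.0481×1) = 2.381 K/W
R_outer film = 1/(h_o·2πr_oL) = 1/(28.5×2π×0.1462×1) = 0.0382 K/W
R_total = 2.419 K/W
Q = ΔT/R_total = 73/2.419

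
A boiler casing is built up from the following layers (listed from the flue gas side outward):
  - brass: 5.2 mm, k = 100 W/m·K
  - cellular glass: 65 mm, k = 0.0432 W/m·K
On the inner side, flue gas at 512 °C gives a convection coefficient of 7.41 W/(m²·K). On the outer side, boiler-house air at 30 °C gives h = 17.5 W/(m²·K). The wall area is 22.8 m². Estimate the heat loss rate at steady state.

Thermal resistances in series:
R_inner film = 1/(h_i·A) = 1/(7.41×22.8) = 0.005919 K/W
R_brass = L/(kA) = 0.0052/(100×22.8) = 2.281×10^-6 K/W
R_cellular glass = L/(kA) = 0.065/(0.0432×22.8) = 0.06599 K/W
R_outer film = 1/(h_o·A) = 1/(17.5×22.8) = 0.002506 K/W
R_total = 0.07442 K/W
Q = ΔT / R_total = 482 / 0.07442

Q ≈ 6480 W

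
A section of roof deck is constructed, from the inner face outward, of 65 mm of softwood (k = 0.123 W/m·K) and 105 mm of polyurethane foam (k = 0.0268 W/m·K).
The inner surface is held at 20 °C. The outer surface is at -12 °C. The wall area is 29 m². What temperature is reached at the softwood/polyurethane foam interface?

Thermal resistances in series:
R_softwood = L/(kA) = 0.065/(0.123×29) = 0.01822 K/W
R_polyurethane foam = L/(kA) = 0.105/(0.0268×29) = 0.1351 K/W
R_total = 0.1533 K/W;  Q = ΔT/R_total = 32/0.1533 = 208.7 W
T_interface = T_inner − Q·ΣR(inner→interface) = 20 − 209×0.01822

T ≈ 16.2 °C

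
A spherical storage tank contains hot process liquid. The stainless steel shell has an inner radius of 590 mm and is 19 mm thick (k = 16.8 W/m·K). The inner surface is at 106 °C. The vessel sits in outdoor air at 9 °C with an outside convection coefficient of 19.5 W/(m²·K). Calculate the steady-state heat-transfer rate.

Each spherical layer contributes R = (1/r_i − 1/r_o)/(4πk):
R_stainless steel shell = (1/0.59 − 1/0.609)/(4π×16.8) = 2.505×10^-4 K/W
R_outer film = 1/(h·4πr_o²) = 1/(19.5×4π×0.609²) = 0.011 K/W
R_total = 0.01125 K/W
Q = ΔT/R_total = 97/0.01125

Q ≈ 8620 W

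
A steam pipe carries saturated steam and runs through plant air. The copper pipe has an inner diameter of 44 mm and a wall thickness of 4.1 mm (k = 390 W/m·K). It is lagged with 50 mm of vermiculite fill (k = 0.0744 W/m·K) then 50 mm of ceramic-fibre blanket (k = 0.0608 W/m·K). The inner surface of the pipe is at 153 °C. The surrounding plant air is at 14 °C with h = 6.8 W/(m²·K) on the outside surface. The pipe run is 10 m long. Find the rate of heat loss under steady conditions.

For a radial system each layer contributes R = ln(r_out/r_in)/(2πkL); films add R = 1/(hA).
R_copper pipe wall = ln(26.1/22)/(2π×390×10) = 6.974×10^-6 K/W
R_vermiculite fill = ln(76.1/26.1)/(2π×0.0744×10) = 0.2289 K/W
R_ceramic-fibre blanket = ln(126.1/76.1)/(2π×0.0608×10) = 0.1322 K/W
R_outer film = 1/(h_o·2πr_oL) = 1/(6.8×2π×0.1261×10) = 0.01856 K/W
R_total = 0.3797 K/W
Q = ΔT/R_total = 139/0.3797

Q ≈ 366 W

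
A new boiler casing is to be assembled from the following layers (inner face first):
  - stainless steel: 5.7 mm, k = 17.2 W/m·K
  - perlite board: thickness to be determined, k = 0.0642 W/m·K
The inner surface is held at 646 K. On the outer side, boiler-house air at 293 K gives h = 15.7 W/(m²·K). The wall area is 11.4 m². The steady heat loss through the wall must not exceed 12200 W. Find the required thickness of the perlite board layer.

Model the wall as resistances in series:
R_stainless steel = L/(kA) = 0.0057/(17.2×11.4) = 2.907×10^-5 K/W
R_outer film = 1/(h_o·A) = 1/(15.7×11.4) = 0.005587 K/W
Sum of the known resistances R_other = 0.005616 K/W
Required total resistance R_tot = ΔT/Q_allow = 353/12200 = 0.02893 K/W
R_perlite board = R_tot − R_other = 0.02332 K/W
L = R·k·A = 0.02332×0.0642×11.4

L ≈ 17.1 mm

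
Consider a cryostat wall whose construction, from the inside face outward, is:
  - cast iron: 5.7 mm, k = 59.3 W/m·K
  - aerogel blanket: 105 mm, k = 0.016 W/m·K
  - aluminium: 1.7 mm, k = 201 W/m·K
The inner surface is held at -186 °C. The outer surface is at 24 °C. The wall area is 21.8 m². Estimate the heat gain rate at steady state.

Series thermal resistances:
R_cast iron = L/(kA) = 0.0057/(59.3×21.8) = 4.409×10^-6 K/W
R_aerogel blanket = L/(kA) = 0.105/(0.016×21.8) = 0.301 K/W
R_aluminium = L/(kA) = 0.0017/(201×21.8) = 3.88×10^-7 K/W
R_total = 0.301 K/W
Q = ΔT / R_total = 210 / 0.301

Q ≈ 698 W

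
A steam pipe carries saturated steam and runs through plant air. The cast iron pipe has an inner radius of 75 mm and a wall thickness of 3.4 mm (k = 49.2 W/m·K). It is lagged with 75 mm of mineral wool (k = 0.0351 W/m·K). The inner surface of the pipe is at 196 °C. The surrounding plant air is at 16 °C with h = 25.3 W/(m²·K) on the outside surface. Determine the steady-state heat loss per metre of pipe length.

q′ ≈ 58.4 W/m

Cylindrical conduction, so R = ln(r₂/r₁)/(2πkL) per layer, in series:
R_cast iron pipe wall = ln(78.4/75)/(2π×49.2×1) = 1.434×10^-4 K/W
R_mineral wool = ln(153.4/78.4)/(2π×0.0351×1) = 3.044 K/W
R_outer film = 1/(h_o·2πr_oL) = 1/(25.3×2π×0.1534×1) = 0.04101 K/W
R_total = 3.085 K/W
Q = ΔT/R_total = 180/3.085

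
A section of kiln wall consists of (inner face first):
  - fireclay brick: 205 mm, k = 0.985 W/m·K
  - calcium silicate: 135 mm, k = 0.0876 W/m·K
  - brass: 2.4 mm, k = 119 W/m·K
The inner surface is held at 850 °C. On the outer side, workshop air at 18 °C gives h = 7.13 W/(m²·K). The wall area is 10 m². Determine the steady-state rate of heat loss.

Using the resistance-network approach (series):
R_fireclay brick = L/(kA) = 0.205/(0.985×10) = 0.02081 K/W
R_calcium silicate = L/(kA) = 0.135/(0.0876×10) = 0.1541 K/W
R_brass = L/(kA) = 0.0024/(119×10) = 2.017×10^-6 K/W
R_outer film = 1/(h_o·A) = 1/(7.13×10) = 0.01403 K/W
R_total = 0.1889 K/W
Q = ΔT / R_total = 832 / 0.1889

Q ≈ 4400 W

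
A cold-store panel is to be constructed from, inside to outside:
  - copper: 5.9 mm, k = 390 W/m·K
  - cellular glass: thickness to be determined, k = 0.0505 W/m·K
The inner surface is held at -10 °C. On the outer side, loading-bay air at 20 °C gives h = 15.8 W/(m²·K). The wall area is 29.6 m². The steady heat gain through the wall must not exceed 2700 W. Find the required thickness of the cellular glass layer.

Thermal resistances in series:
R_copper = L/(kA) = 0.0059/(390×29.6) = 5.111×10^-7 K/W
R_outer film = 1/(h_o·A) = 1/(15.8×29.6) = 0.002138 K/W
Sum of the known resistances R_other = 0.002139 K/W
Required total resistance R_tot = ΔT/Q_allow = 30/2700 = 0.01111 K/W
R_cellular glass = R_tot − R_other = 0.008972 K/W
L = R·k·A = 0.008972×0.0505×29.6

L ≈ 13.4 mm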